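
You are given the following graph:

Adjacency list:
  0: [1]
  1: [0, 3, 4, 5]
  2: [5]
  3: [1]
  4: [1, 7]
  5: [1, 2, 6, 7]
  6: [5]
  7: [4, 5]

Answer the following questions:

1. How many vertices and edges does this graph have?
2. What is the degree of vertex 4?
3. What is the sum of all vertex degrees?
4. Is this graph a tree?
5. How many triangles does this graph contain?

Count: 8 vertices, 8 edges.
Vertex 4 has neighbors [1, 7], degree = 2.
Handshaking lemma: 2 * 8 = 16.
A tree on 8 vertices has 7 edges. This graph has 8 edges (1 extra). Not a tree.
Number of triangles = 0.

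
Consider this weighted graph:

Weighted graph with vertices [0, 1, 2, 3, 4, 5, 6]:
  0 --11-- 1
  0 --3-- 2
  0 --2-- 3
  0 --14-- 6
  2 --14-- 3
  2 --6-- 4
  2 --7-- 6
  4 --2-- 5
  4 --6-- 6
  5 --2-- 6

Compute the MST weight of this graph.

Applying Kruskal's algorithm (sort edges by weight, add if no cycle):
  Add (0,3) w=2
  Add (4,5) w=2
  Add (5,6) w=2
  Add (0,2) w=3
  Add (2,4) w=6
  Skip (4,6) w=6 (creates cycle)
  Skip (2,6) w=7 (creates cycle)
  Add (0,1) w=11
  Skip (0,6) w=14 (creates cycle)
  Skip (2,3) w=14 (creates cycle)
MST weight = 26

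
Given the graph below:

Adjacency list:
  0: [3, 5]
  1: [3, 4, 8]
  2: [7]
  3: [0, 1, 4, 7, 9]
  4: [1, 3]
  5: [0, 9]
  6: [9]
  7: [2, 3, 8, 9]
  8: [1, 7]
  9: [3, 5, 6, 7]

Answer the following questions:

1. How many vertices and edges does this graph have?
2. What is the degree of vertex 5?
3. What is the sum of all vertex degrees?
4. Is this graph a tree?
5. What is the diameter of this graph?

Count: 10 vertices, 13 edges.
Vertex 5 has neighbors [0, 9], degree = 2.
Handshaking lemma: 2 * 13 = 26.
A tree on 10 vertices has 9 edges. This graph has 13 edges (4 extra). Not a tree.
Diameter (longest shortest path) = 3.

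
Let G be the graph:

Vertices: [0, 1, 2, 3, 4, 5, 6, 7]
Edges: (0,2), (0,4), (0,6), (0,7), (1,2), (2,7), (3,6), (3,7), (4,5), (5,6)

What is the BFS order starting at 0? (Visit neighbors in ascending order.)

BFS from vertex 0 (neighbors processed in ascending order):
Visit order: 0, 2, 4, 6, 7, 1, 5, 3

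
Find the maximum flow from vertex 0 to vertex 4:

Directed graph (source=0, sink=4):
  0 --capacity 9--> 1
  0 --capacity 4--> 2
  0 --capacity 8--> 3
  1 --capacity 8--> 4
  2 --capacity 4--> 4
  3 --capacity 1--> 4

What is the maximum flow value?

Computing max flow:
  Flow on (0->1): 8/9
  Flow on (0->2): 4/4
  Flow on (0->3): 1/8
  Flow on (1->4): 8/8
  Flow on (2->4): 4/4
  Flow on (3->4): 1/1
Maximum flow = 13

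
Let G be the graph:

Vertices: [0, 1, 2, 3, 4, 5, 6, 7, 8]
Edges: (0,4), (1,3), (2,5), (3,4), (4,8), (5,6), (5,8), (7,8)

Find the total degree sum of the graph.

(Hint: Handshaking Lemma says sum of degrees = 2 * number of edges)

Count edges: 8 edges.
By Handshaking Lemma: sum of degrees = 2 * 8 = 16.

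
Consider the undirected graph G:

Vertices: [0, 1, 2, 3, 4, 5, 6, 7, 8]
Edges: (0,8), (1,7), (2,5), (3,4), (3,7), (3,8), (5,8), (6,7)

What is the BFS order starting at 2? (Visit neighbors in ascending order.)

BFS from vertex 2 (neighbors processed in ascending order):
Visit order: 2, 5, 8, 0, 3, 4, 7, 1, 6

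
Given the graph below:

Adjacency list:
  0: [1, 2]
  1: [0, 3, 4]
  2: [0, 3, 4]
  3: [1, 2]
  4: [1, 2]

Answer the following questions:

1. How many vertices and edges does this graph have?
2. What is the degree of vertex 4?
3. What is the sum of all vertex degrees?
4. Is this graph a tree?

Count: 5 vertices, 6 edges.
Vertex 4 has neighbors [1, 2], degree = 2.
Handshaking lemma: 2 * 6 = 12.
A tree on 5 vertices has 4 edges. This graph has 6 edges (2 extra). Not a tree.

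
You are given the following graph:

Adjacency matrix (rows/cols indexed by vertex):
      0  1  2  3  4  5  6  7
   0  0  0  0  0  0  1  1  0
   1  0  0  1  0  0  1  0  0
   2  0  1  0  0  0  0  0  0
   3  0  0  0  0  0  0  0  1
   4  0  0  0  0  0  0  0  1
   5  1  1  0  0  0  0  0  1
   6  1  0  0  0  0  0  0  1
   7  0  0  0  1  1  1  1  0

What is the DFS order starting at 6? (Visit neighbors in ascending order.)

DFS from vertex 6 (neighbors processed in ascending order):
Visit order: 6, 0, 5, 1, 2, 7, 3, 4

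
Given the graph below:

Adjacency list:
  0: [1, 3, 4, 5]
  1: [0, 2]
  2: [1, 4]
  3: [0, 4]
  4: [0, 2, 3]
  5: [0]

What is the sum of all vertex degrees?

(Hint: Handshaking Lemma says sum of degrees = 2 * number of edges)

Count edges: 7 edges.
By Handshaking Lemma: sum of degrees = 2 * 7 = 14.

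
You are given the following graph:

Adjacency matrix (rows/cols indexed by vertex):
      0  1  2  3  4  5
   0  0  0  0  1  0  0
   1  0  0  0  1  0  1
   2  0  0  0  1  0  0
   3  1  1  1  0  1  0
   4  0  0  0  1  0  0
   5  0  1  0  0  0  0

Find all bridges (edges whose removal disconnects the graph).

A bridge is an edge whose removal increases the number of connected components.
Bridges found: (0,3), (1,3), (1,5), (2,3), (3,4)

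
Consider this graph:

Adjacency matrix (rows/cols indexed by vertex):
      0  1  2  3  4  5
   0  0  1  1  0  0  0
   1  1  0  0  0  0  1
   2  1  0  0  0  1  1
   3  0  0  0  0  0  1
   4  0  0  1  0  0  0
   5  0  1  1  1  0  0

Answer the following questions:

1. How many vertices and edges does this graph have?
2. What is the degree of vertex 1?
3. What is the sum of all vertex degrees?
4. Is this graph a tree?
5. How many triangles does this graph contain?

Count: 6 vertices, 6 edges.
Vertex 1 has neighbors [0, 5], degree = 2.
Handshaking lemma: 2 * 6 = 12.
A tree on 6 vertices has 5 edges. This graph has 6 edges (1 extra). Not a tree.
Number of triangles = 0.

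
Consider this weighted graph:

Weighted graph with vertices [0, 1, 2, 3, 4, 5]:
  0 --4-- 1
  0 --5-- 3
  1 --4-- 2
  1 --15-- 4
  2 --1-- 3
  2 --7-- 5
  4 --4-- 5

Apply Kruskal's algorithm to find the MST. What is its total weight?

Applying Kruskal's algorithm (sort edges by weight, add if no cycle):
  Add (2,3) w=1
  Add (0,1) w=4
  Add (1,2) w=4
  Add (4,5) w=4
  Skip (0,3) w=5 (creates cycle)
  Add (2,5) w=7
  Skip (1,4) w=15 (creates cycle)
MST weight = 20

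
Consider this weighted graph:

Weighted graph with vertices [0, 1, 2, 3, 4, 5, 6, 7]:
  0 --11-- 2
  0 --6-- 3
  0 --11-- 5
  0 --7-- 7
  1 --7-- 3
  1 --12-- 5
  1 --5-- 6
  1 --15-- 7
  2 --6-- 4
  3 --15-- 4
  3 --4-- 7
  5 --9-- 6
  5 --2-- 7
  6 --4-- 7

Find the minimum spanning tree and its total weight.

Applying Kruskal's algorithm (sort edges by weight, add if no cycle):
  Add (5,7) w=2
  Add (3,7) w=4
  Add (6,7) w=4
  Add (1,6) w=5
  Add (0,3) w=6
  Add (2,4) w=6
  Skip (0,7) w=7 (creates cycle)
  Skip (1,3) w=7 (creates cycle)
  Skip (5,6) w=9 (creates cycle)
  Add (0,2) w=11
  Skip (0,5) w=11 (creates cycle)
  Skip (1,5) w=12 (creates cycle)
  Skip (1,7) w=15 (creates cycle)
  Skip (3,4) w=15 (creates cycle)
MST weight = 38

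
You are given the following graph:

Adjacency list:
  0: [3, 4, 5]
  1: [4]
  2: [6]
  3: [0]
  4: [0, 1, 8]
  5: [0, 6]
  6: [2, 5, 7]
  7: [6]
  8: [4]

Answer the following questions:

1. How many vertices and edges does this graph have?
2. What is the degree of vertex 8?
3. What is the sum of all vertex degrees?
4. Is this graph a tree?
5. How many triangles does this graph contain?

Count: 9 vertices, 8 edges.
Vertex 8 has neighbors [4], degree = 1.
Handshaking lemma: 2 * 8 = 16.
A graph is a tree iff it is connected and has exactly n-1 edges. This graph is connected (all 9 vertices in one component) and has 9-1 = 8 edges. It is a tree.
Number of triangles = 0.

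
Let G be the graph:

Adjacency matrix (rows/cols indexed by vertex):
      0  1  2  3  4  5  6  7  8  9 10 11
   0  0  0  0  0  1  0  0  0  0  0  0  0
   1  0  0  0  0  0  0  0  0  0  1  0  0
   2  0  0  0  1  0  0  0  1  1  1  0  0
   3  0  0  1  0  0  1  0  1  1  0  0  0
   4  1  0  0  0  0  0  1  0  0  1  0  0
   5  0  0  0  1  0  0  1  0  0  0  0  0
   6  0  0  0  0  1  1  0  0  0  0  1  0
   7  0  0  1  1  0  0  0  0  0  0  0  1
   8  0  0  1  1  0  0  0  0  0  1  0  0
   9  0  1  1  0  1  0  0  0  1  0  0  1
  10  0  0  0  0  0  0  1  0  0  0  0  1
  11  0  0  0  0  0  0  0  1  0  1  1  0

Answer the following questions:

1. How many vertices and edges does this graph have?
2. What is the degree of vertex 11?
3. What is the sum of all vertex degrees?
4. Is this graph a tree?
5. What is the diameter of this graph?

Count: 12 vertices, 17 edges.
Vertex 11 has neighbors [7, 9, 10], degree = 3.
Handshaking lemma: 2 * 17 = 34.
A tree on 12 vertices has 11 edges. This graph has 17 edges (6 extra). Not a tree.
Diameter (longest shortest path) = 4.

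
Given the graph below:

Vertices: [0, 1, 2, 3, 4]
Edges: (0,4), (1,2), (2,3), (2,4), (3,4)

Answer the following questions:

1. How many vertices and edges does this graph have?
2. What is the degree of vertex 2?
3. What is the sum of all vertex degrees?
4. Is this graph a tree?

Count: 5 vertices, 5 edges.
Vertex 2 has neighbors [1, 3, 4], degree = 3.
Handshaking lemma: 2 * 5 = 10.
A tree on 5 vertices has 4 edges. This graph has 5 edges (1 extra). Not a tree.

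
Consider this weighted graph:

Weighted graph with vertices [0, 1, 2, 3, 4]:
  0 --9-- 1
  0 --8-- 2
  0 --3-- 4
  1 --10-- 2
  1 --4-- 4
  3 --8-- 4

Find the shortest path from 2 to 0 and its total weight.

Using Dijkstra's algorithm from vertex 2:
Shortest path: 2 -> 0
Total weight: 8 = 8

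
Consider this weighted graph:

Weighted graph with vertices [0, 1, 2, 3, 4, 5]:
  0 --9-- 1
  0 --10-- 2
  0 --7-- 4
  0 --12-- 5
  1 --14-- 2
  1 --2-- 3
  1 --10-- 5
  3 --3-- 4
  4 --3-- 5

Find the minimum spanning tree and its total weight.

Applying Kruskal's algorithm (sort edges by weight, add if no cycle):
  Add (1,3) w=2
  Add (3,4) w=3
  Add (4,5) w=3
  Add (0,4) w=7
  Skip (0,1) w=9 (creates cycle)
  Add (0,2) w=10
  Skip (1,5) w=10 (creates cycle)
  Skip (0,5) w=12 (creates cycle)
  Skip (1,2) w=14 (creates cycle)
MST weight = 25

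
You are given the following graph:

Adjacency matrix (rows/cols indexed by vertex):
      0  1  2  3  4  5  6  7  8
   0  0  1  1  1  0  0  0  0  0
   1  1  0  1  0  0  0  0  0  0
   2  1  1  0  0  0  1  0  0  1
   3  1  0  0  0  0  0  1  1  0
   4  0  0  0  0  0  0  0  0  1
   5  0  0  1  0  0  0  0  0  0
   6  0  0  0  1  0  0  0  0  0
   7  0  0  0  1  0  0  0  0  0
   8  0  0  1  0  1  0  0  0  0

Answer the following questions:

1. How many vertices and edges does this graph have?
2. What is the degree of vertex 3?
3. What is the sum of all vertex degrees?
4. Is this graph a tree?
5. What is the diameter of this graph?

Count: 9 vertices, 9 edges.
Vertex 3 has neighbors [0, 6, 7], degree = 3.
Handshaking lemma: 2 * 9 = 18.
A tree on 9 vertices has 8 edges. This graph has 9 edges (1 extra). Not a tree.
Diameter (longest shortest path) = 5.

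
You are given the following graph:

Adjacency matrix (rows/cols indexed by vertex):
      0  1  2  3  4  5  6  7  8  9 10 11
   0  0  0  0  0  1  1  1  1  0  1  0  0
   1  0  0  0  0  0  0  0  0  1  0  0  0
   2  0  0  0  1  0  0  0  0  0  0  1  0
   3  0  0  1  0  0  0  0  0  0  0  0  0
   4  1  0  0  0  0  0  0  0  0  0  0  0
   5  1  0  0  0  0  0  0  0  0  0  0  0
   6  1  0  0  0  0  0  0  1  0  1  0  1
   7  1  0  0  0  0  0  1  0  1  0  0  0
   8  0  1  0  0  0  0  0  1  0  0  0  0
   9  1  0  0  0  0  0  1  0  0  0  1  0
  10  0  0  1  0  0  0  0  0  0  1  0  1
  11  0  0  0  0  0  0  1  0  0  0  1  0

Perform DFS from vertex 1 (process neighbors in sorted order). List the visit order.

DFS from vertex 1 (neighbors processed in ascending order):
Visit order: 1, 8, 7, 0, 4, 5, 6, 9, 10, 2, 3, 11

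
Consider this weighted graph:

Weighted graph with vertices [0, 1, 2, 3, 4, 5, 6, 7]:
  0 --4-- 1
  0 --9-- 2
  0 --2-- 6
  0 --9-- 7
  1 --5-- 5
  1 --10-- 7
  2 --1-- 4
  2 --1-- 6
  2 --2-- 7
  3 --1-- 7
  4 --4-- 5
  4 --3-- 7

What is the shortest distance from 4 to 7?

Using Dijkstra's algorithm from vertex 4:
Shortest path: 4 -> 7
Total weight: 3 = 3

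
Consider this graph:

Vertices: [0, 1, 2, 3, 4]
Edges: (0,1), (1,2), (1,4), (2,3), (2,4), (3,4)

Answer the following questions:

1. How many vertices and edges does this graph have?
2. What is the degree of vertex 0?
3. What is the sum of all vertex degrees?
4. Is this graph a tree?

Count: 5 vertices, 6 edges.
Vertex 0 has neighbors [1], degree = 1.
Handshaking lemma: 2 * 6 = 12.
A tree on 5 vertices has 4 edges. This graph has 6 edges (2 extra). Not a tree.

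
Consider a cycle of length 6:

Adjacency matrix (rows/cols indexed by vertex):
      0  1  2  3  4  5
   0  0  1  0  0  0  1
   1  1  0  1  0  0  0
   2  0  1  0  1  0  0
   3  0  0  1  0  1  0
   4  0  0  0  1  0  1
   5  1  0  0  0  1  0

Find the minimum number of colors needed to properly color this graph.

This is an even cycle (C_6). Even cycles are bipartite.
Chromatic number = 2.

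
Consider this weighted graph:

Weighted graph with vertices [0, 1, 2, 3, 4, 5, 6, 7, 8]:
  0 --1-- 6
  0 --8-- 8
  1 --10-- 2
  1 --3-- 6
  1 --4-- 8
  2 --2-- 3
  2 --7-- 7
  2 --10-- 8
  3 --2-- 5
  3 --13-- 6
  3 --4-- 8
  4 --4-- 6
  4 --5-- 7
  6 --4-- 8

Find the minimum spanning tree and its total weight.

Applying Kruskal's algorithm (sort edges by weight, add if no cycle):
  Add (0,6) w=1
  Add (2,3) w=2
  Add (3,5) w=2
  Add (1,6) w=3
  Add (1,8) w=4
  Add (3,8) w=4
  Add (4,6) w=4
  Skip (6,8) w=4 (creates cycle)
  Add (4,7) w=5
  Skip (2,7) w=7 (creates cycle)
  Skip (0,8) w=8 (creates cycle)
  Skip (1,2) w=10 (creates cycle)
  Skip (2,8) w=10 (creates cycle)
  Skip (3,6) w=13 (creates cycle)
MST weight = 25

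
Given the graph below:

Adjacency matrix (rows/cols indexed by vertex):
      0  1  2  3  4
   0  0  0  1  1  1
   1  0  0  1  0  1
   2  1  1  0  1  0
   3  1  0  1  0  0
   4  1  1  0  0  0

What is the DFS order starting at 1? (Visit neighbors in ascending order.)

DFS from vertex 1 (neighbors processed in ascending order):
Visit order: 1, 2, 0, 3, 4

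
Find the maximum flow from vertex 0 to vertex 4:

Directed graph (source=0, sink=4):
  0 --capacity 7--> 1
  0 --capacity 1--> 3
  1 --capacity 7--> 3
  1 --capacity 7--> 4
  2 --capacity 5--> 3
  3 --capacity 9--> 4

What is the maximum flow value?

Computing max flow:
  Flow on (0->1): 7/7
  Flow on (0->3): 1/1
  Flow on (1->4): 7/7
  Flow on (3->4): 1/9
Maximum flow = 8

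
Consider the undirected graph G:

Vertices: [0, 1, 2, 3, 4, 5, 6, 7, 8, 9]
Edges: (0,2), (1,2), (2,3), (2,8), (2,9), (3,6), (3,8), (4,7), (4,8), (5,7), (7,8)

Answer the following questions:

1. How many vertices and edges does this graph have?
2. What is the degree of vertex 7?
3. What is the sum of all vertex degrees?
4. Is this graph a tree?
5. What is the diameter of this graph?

Count: 10 vertices, 11 edges.
Vertex 7 has neighbors [4, 5, 8], degree = 3.
Handshaking lemma: 2 * 11 = 22.
A tree on 10 vertices has 9 edges. This graph has 11 edges (2 extra). Not a tree.
Diameter (longest shortest path) = 4.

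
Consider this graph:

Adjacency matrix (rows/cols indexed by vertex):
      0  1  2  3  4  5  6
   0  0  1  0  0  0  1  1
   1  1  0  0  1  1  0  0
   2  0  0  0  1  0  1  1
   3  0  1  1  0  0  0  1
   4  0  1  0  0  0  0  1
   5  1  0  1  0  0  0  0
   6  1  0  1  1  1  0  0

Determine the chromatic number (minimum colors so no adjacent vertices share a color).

The graph has a maximum clique of size 3 (lower bound on chromatic number).
A valid 3-coloring: {0: 1, 1: 0, 2: 1, 3: 2, 4: 1, 5: 0, 6: 0}.
Chromatic number = 3.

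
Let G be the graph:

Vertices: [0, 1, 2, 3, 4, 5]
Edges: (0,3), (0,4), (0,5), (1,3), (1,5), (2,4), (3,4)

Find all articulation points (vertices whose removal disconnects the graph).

An articulation point is a vertex whose removal disconnects the graph.
Articulation points: [4]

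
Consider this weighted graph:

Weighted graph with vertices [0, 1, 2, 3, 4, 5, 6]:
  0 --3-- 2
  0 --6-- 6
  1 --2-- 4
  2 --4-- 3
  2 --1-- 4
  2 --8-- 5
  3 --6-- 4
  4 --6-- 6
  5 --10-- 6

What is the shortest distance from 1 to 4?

Using Dijkstra's algorithm from vertex 1:
Shortest path: 1 -> 4
Total weight: 2 = 2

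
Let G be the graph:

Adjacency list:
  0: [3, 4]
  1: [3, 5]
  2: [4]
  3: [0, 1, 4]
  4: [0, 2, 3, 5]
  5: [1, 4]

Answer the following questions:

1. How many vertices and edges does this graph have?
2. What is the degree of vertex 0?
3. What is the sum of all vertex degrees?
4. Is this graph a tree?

Count: 6 vertices, 7 edges.
Vertex 0 has neighbors [3, 4], degree = 2.
Handshaking lemma: 2 * 7 = 14.
A tree on 6 vertices has 5 edges. This graph has 7 edges (2 extra). Not a tree.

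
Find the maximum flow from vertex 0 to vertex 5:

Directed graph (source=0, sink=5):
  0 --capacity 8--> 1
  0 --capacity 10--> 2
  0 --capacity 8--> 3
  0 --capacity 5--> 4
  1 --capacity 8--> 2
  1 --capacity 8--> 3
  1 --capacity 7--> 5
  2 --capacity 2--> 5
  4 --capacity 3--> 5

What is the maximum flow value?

Computing max flow:
  Flow on (0->1): 7/8
  Flow on (0->2): 2/10
  Flow on (0->4): 3/5
  Flow on (1->5): 7/7
  Flow on (2->5): 2/2
  Flow on (4->5): 3/3
Maximum flow = 12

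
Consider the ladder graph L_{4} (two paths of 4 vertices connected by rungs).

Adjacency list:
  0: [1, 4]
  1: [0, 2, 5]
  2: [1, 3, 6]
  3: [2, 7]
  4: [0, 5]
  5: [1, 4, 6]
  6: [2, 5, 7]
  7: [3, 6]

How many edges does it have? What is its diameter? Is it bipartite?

Ladder graph L_{4}: 4 rungs + 2 * (4-1) path edges = 4 + 6 = 10 edges.
Diameter = 4.
Ladder graphs are bipartite (alternating coloring along each path).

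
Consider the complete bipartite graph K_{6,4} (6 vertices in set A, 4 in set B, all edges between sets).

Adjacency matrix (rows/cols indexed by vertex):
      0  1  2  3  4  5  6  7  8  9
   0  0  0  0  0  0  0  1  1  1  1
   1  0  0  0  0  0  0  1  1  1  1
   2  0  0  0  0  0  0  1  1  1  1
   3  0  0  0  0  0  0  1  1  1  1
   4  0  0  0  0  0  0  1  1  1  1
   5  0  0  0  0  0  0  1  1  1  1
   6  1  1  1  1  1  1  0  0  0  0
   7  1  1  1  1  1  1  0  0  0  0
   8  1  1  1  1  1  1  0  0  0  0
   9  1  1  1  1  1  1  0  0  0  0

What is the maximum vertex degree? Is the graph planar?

Set-A vertices have degree 4; set-B vertices have degree 6. Maximum degree = max(6,4) = 6.
K_{6,4} contains K_{3,3} as a subgraph (since both sides have >= 3 vertices); by Kuratowski's theorem it is not planar.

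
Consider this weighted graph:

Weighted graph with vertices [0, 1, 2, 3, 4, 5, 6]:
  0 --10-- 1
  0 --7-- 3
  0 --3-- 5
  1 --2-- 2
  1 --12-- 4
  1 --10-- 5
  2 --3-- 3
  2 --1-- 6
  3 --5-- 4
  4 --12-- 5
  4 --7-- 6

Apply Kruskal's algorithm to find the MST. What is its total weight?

Applying Kruskal's algorithm (sort edges by weight, add if no cycle):
  Add (2,6) w=1
  Add (1,2) w=2
  Add (0,5) w=3
  Add (2,3) w=3
  Add (3,4) w=5
  Add (0,3) w=7
  Skip (4,6) w=7 (creates cycle)
  Skip (0,1) w=10 (creates cycle)
  Skip (1,5) w=10 (creates cycle)
  Skip (1,4) w=12 (creates cycle)
  Skip (4,5) w=12 (creates cycle)
MST weight = 21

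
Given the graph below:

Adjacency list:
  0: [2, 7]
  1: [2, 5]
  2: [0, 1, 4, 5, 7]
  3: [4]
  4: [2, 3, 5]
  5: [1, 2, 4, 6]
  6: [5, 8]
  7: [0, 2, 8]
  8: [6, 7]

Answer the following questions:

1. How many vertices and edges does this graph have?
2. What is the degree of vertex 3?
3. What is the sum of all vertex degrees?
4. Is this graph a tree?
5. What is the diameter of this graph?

Count: 9 vertices, 12 edges.
Vertex 3 has neighbors [4], degree = 1.
Handshaking lemma: 2 * 12 = 24.
A tree on 9 vertices has 8 edges. This graph has 12 edges (4 extra). Not a tree.
Diameter (longest shortest path) = 4.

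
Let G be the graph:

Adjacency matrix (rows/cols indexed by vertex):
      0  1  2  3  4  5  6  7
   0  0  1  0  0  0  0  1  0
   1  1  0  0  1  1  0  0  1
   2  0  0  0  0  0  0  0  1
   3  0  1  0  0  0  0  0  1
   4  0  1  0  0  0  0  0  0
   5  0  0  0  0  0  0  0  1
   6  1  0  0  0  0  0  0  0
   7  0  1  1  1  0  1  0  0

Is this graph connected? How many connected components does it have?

Checking connectivity: the graph has 1 connected component(s).
All vertices are reachable from each other. The graph IS connected.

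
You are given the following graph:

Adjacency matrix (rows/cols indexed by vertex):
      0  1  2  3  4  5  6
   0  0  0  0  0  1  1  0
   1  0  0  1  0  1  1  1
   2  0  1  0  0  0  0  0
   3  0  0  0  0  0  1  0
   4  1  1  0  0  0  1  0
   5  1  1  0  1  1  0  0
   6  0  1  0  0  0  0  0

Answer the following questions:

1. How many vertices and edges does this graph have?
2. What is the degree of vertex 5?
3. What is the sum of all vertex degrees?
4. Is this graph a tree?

Count: 7 vertices, 8 edges.
Vertex 5 has neighbors [0, 1, 3, 4], degree = 4.
Handshaking lemma: 2 * 8 = 16.
A tree on 7 vertices has 6 edges. This graph has 8 edges (2 extra). Not a tree.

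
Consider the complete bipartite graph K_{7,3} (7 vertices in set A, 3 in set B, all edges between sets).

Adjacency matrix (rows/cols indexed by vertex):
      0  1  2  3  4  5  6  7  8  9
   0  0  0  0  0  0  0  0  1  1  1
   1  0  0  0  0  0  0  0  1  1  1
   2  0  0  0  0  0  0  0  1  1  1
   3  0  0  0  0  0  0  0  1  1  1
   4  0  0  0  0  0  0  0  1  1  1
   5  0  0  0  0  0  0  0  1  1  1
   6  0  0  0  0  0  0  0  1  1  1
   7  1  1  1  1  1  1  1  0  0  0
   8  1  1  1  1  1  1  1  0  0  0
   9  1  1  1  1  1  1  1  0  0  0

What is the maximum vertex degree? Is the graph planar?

Set-A vertices have degree 3; set-B vertices have degree 7. Maximum degree = max(7,3) = 7.
K_{7,3} contains K_{3,3} as a subgraph (since both sides have >= 3 vertices); by Kuratowski's theorem it is not planar.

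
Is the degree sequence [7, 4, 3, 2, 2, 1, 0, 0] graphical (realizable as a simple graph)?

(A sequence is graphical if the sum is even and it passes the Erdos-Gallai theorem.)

Sum of degrees = 19. Sum is odd, so the sequence is NOT graphical.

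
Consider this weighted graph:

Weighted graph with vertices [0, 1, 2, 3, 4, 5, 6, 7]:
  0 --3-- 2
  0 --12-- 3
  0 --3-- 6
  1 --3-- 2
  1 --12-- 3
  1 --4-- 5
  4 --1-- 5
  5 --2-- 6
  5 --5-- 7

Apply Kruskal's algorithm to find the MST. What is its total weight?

Applying Kruskal's algorithm (sort edges by weight, add if no cycle):
  Add (4,5) w=1
  Add (5,6) w=2
  Add (0,6) w=3
  Add (0,2) w=3
  Add (1,2) w=3
  Skip (1,5) w=4 (creates cycle)
  Add (5,7) w=5
  Add (0,3) w=12
  Skip (1,3) w=12 (creates cycle)
MST weight = 29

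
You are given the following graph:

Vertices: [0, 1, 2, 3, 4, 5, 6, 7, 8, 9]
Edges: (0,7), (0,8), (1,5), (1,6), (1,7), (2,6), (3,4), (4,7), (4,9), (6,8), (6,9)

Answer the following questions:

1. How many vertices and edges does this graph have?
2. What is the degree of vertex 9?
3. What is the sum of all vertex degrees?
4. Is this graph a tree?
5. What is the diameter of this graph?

Count: 10 vertices, 11 edges.
Vertex 9 has neighbors [4, 6], degree = 2.
Handshaking lemma: 2 * 11 = 22.
A tree on 10 vertices has 9 edges. This graph has 11 edges (2 extra). Not a tree.
Diameter (longest shortest path) = 4.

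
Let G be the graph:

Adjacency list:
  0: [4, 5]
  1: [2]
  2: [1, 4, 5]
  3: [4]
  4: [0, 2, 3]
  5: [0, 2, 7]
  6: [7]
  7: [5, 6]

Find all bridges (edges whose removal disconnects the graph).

A bridge is an edge whose removal increases the number of connected components.
Bridges found: (1,2), (3,4), (5,7), (6,7)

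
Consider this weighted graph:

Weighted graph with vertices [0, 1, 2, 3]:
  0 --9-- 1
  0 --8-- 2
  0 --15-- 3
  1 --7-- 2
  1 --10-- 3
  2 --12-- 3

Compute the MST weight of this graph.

Applying Kruskal's algorithm (sort edges by weight, add if no cycle):
  Add (1,2) w=7
  Add (0,2) w=8
  Skip (0,1) w=9 (creates cycle)
  Add (1,3) w=10
  Skip (2,3) w=12 (creates cycle)
  Skip (0,3) w=15 (creates cycle)
MST weight = 25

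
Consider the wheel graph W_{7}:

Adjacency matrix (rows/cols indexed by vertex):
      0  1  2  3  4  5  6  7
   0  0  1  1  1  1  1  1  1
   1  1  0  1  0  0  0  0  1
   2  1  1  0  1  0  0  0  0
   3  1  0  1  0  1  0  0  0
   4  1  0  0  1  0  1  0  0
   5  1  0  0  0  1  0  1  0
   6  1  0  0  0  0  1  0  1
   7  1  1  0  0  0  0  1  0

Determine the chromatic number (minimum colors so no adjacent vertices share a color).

W_{7} = C_{7} plus a hub adjacent to every cycle vertex.
The outer cycle needs 3 colors (odd cycle); the hub is adjacent to all of them so needs a fresh color.
Chromatic number = 3 + 1 = 4.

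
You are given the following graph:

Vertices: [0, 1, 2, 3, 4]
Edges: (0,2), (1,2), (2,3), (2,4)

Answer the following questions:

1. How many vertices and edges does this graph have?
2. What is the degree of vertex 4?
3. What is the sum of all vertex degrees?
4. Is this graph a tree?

Count: 5 vertices, 4 edges.
Vertex 4 has neighbors [2], degree = 1.
Handshaking lemma: 2 * 4 = 8.
A graph is a tree iff it is connected and has exactly n-1 edges. This graph is connected (all 5 vertices in one component) and has 5-1 = 4 edges. It is a tree.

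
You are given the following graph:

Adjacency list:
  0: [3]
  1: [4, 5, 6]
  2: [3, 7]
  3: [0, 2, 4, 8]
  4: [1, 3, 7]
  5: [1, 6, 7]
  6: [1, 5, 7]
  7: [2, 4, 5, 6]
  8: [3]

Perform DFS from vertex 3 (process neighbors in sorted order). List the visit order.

DFS from vertex 3 (neighbors processed in ascending order):
Visit order: 3, 0, 2, 7, 4, 1, 5, 6, 8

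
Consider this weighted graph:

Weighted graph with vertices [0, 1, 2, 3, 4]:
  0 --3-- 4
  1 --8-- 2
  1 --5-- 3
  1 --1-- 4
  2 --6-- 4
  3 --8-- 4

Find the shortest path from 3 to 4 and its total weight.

Using Dijkstra's algorithm from vertex 3:
Shortest path: 3 -> 1 -> 4
Total weight: 5 + 1 = 6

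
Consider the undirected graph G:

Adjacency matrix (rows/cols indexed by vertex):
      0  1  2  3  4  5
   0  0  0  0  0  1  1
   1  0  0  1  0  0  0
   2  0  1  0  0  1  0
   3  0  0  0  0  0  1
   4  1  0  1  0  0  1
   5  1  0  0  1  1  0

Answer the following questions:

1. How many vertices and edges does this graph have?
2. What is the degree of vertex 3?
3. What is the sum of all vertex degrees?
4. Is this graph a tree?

Count: 6 vertices, 6 edges.
Vertex 3 has neighbors [5], degree = 1.
Handshaking lemma: 2 * 6 = 12.
A tree on 6 vertices has 5 edges. This graph has 6 edges (1 extra). Not a tree.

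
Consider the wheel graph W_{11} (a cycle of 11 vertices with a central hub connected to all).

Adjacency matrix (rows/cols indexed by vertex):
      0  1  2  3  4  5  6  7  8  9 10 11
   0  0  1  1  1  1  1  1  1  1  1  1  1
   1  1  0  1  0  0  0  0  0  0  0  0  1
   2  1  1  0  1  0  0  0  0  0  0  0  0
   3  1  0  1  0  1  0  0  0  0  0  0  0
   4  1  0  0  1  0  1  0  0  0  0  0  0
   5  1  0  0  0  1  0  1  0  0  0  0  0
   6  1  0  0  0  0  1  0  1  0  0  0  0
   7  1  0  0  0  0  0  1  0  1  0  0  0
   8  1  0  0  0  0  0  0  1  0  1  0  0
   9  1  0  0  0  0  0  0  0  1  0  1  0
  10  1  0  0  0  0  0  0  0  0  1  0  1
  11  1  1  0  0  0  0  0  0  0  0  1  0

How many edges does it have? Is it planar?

Wheel graph W_{11}: 11 cycle edges + 11 spoke edges = 22 edges.
Total vertices: 12.
The graph is planar.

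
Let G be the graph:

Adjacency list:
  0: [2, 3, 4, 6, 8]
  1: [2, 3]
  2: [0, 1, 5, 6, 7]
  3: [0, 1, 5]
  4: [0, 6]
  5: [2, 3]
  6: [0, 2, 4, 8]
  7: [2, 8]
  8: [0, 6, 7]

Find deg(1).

Vertex 1 has neighbors [2, 3], so deg(1) = 2.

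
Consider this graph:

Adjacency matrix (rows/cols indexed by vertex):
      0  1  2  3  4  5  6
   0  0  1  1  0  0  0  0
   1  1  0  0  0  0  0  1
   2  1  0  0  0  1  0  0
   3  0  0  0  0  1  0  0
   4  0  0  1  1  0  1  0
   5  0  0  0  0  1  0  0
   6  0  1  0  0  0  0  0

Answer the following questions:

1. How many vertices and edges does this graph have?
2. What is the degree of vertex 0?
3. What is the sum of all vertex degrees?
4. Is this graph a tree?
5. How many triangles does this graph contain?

Count: 7 vertices, 6 edges.
Vertex 0 has neighbors [1, 2], degree = 2.
Handshaking lemma: 2 * 6 = 12.
A graph is a tree iff it is connected and has exactly n-1 edges. This graph is connected (all 7 vertices in one component) and has 7-1 = 6 edges. It is a tree.
Number of triangles = 0.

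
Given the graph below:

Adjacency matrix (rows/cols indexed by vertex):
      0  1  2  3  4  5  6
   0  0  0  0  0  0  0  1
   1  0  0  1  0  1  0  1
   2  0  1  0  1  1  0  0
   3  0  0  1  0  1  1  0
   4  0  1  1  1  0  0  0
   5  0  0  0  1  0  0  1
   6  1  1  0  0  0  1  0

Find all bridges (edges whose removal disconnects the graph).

A bridge is an edge whose removal increases the number of connected components.
Bridges found: (0,6)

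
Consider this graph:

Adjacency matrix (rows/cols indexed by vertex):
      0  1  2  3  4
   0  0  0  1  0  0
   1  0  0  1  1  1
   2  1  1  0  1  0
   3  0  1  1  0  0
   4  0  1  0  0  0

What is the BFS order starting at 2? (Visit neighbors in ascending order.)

BFS from vertex 2 (neighbors processed in ascending order):
Visit order: 2, 0, 1, 3, 4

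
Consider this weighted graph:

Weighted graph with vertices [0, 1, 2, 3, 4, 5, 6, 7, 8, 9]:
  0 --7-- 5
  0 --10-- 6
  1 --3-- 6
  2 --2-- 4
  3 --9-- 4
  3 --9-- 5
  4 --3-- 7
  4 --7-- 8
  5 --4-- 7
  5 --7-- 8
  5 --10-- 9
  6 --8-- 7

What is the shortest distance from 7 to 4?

Using Dijkstra's algorithm from vertex 7:
Shortest path: 7 -> 4
Total weight: 3 = 3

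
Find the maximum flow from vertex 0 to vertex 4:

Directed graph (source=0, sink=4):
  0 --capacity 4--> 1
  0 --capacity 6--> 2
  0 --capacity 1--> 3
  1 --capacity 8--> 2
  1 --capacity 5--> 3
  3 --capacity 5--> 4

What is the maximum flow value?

Computing max flow:
  Flow on (0->1): 4/4
  Flow on (0->3): 1/1
  Flow on (1->3): 4/5
  Flow on (3->4): 5/5
Maximum flow = 5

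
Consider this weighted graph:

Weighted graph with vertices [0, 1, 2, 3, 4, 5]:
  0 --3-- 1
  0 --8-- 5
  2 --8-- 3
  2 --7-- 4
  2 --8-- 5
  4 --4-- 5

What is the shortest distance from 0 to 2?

Using Dijkstra's algorithm from vertex 0:
Shortest path: 0 -> 5 -> 2
Total weight: 8 + 8 = 16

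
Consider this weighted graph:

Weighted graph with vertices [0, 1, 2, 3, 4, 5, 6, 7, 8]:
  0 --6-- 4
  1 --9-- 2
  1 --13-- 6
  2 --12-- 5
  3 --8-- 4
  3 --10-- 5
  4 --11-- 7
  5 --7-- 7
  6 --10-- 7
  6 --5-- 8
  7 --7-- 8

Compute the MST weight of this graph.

Applying Kruskal's algorithm (sort edges by weight, add if no cycle):
  Add (6,8) w=5
  Add (0,4) w=6
  Add (5,7) w=7
  Add (7,8) w=7
  Add (3,4) w=8
  Add (1,2) w=9
  Add (3,5) w=10
  Skip (6,7) w=10 (creates cycle)
  Skip (4,7) w=11 (creates cycle)
  Add (2,5) w=12
  Skip (1,6) w=13 (creates cycle)
MST weight = 64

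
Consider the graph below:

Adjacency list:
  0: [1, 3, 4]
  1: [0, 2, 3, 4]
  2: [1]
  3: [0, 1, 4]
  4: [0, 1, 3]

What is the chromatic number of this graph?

The graph has a maximum clique of size 4 (lower bound on chromatic number).
A valid 4-coloring: {0: 1, 1: 0, 2: 1, 3: 2, 4: 3}.
Chromatic number = 4.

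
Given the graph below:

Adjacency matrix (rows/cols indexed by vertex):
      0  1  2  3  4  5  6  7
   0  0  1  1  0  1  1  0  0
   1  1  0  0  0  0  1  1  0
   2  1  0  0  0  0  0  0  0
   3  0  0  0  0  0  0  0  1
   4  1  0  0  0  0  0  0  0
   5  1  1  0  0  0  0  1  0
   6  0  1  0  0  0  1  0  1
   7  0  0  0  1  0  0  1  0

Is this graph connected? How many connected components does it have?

Checking connectivity: the graph has 1 connected component(s).
All vertices are reachable from each other. The graph IS connected.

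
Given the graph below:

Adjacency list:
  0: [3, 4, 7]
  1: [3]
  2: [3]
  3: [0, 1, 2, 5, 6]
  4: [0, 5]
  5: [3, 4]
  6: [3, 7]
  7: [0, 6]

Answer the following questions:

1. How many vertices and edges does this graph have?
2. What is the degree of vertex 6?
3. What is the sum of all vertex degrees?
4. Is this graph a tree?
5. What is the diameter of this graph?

Count: 8 vertices, 9 edges.
Vertex 6 has neighbors [3, 7], degree = 2.
Handshaking lemma: 2 * 9 = 18.
A tree on 8 vertices has 7 edges. This graph has 9 edges (2 extra). Not a tree.
Diameter (longest shortest path) = 3.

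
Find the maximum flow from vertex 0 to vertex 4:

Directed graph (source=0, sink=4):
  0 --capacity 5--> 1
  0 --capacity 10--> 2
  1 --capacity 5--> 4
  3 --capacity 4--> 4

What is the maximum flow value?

Computing max flow:
  Flow on (0->1): 5/5
  Flow on (1->4): 5/5
Maximum flow = 5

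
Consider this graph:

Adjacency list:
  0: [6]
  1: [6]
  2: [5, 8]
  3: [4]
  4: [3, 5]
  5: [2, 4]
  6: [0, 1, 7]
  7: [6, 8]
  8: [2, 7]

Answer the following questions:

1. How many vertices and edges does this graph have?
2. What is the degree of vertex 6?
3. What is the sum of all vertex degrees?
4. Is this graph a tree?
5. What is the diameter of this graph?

Count: 9 vertices, 8 edges.
Vertex 6 has neighbors [0, 1, 7], degree = 3.
Handshaking lemma: 2 * 8 = 16.
A graph is a tree iff it is connected and has exactly n-1 edges. This graph is connected (all 9 vertices in one component) and has 9-1 = 8 edges. It is a tree.
Diameter (longest shortest path) = 7.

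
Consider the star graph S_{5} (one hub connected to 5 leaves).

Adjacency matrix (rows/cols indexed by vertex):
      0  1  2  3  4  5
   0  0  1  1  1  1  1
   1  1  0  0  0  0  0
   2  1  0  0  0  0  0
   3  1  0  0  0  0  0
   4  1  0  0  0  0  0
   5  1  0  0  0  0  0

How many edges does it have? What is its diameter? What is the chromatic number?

Star graph S_{5}: the hub connects to all 5 leaves.
Edges = 5.
Diameter = 2 (any leaf to hub is 1, leaf to leaf through hub is 2).
Star graphs are bipartite (hub vs leaves), so chromatic number = 2.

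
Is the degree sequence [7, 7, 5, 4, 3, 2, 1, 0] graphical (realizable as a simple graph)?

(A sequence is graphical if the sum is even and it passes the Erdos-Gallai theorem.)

Sum of degrees = 29. Sum is odd, so the sequence is NOT graphical.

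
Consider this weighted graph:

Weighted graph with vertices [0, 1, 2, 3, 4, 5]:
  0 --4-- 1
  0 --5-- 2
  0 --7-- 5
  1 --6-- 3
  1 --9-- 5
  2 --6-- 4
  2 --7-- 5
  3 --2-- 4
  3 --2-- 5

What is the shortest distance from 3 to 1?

Using Dijkstra's algorithm from vertex 3:
Shortest path: 3 -> 1
Total weight: 6 = 6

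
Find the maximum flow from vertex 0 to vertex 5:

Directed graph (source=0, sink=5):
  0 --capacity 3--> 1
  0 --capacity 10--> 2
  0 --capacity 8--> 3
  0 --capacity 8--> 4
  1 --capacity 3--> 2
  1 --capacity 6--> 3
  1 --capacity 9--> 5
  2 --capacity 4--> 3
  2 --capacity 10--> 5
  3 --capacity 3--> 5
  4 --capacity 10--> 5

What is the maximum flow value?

Computing max flow:
  Flow on (0->1): 3/3
  Flow on (0->2): 10/10
  Flow on (0->3): 3/8
  Flow on (0->4): 8/8
  Flow on (1->5): 3/9
  Flow on (2->5): 10/10
  Flow on (3->5): 3/3
  Flow on (4->5): 8/10
Maximum flow = 24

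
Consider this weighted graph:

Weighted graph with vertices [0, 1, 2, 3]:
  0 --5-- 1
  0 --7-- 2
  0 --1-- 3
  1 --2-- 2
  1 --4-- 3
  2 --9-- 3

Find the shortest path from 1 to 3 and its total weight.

Using Dijkstra's algorithm from vertex 1:
Shortest path: 1 -> 3
Total weight: 4 = 4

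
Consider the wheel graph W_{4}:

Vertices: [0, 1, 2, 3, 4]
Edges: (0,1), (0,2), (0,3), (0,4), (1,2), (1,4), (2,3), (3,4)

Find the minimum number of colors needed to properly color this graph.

W_{4} = C_{4} plus a hub adjacent to every cycle vertex.
The outer cycle needs 2 colors (even cycle); the hub is adjacent to all of them so needs a fresh color.
Chromatic number = 2 + 1 = 3.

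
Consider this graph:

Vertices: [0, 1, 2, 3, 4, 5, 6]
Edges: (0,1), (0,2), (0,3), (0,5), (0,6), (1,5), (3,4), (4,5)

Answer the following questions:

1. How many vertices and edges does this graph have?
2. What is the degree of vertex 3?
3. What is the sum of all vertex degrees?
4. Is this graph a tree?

Count: 7 vertices, 8 edges.
Vertex 3 has neighbors [0, 4], degree = 2.
Handshaking lemma: 2 * 8 = 16.
A tree on 7 vertices has 6 edges. This graph has 8 edges (2 extra). Not a tree.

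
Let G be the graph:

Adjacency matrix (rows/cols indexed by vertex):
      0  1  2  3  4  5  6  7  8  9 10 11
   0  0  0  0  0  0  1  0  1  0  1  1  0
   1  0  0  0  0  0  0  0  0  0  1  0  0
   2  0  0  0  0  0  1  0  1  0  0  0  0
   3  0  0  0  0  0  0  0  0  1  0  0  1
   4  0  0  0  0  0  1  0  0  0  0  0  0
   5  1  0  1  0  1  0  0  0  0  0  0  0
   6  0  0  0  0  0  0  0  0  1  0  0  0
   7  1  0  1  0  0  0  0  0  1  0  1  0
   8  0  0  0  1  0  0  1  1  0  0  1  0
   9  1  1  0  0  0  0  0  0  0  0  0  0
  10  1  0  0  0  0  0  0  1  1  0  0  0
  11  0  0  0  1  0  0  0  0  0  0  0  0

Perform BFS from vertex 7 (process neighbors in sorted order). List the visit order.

BFS from vertex 7 (neighbors processed in ascending order):
Visit order: 7, 0, 2, 8, 10, 5, 9, 3, 6, 4, 1, 11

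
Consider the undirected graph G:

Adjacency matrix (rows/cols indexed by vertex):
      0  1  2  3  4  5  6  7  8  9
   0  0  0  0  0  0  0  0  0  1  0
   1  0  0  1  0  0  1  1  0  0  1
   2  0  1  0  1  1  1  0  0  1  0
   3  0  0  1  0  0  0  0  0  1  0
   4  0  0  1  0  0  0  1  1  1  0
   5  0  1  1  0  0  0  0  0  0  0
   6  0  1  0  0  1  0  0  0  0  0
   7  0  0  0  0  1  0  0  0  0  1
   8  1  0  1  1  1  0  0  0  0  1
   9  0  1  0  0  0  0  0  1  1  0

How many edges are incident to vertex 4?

Vertex 4 has neighbors [2, 6, 7, 8], so deg(4) = 4.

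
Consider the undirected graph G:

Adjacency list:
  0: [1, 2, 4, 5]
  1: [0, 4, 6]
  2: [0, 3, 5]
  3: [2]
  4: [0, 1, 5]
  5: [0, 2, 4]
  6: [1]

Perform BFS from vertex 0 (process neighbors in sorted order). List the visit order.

BFS from vertex 0 (neighbors processed in ascending order):
Visit order: 0, 1, 2, 4, 5, 6, 3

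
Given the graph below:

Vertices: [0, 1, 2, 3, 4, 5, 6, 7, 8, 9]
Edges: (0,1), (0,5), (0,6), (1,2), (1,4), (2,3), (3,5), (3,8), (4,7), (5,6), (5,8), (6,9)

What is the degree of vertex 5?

Vertex 5 has neighbors [0, 3, 6, 8], so deg(5) = 4.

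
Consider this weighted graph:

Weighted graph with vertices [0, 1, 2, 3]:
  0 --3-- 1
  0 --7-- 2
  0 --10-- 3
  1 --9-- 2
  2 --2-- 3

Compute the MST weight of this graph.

Applying Kruskal's algorithm (sort edges by weight, add if no cycle):
  Add (2,3) w=2
  Add (0,1) w=3
  Add (0,2) w=7
  Skip (1,2) w=9 (creates cycle)
  Skip (0,3) w=10 (creates cycle)
MST weight = 12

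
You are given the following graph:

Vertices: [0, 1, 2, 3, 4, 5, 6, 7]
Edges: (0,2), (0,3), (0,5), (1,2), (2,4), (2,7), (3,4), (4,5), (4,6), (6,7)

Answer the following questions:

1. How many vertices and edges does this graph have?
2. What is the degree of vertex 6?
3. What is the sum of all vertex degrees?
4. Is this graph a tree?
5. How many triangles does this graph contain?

Count: 8 vertices, 10 edges.
Vertex 6 has neighbors [4, 7], degree = 2.
Handshaking lemma: 2 * 10 = 20.
A tree on 8 vertices has 7 edges. This graph has 10 edges (3 extra). Not a tree.
Number of triangles = 0.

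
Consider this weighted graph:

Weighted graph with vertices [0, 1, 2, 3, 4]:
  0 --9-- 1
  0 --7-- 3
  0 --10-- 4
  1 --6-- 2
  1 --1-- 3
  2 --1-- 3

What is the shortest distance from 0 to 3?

Using Dijkstra's algorithm from vertex 0:
Shortest path: 0 -> 3
Total weight: 7 = 7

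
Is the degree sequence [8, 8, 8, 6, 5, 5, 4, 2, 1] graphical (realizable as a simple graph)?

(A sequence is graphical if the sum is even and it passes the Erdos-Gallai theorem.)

Sum of degrees = 47. Sum is odd, so the sequence is NOT graphical.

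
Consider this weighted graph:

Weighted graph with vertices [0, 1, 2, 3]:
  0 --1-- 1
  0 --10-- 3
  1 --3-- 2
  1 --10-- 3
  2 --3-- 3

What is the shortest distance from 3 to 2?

Using Dijkstra's algorithm from vertex 3:
Shortest path: 3 -> 2
Total weight: 3 = 3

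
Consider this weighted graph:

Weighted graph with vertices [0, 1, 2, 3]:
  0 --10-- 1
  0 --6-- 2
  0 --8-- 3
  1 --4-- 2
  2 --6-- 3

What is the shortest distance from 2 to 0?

Using Dijkstra's algorithm from vertex 2:
Shortest path: 2 -> 0
Total weight: 6 = 6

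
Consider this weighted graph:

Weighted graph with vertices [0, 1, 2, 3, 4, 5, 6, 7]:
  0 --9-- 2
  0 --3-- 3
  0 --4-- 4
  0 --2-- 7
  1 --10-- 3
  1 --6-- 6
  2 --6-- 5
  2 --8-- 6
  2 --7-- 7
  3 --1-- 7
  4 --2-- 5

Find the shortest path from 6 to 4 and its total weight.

Using Dijkstra's algorithm from vertex 6:
Shortest path: 6 -> 2 -> 5 -> 4
Total weight: 8 + 6 + 2 = 16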